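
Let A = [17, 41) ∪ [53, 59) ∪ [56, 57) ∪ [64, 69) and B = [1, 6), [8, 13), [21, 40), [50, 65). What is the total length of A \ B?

First set merges to [17, 41), [53, 59), [64, 69).
A \ B = [17, 21), [40, 41), [65, 69).
Total: 4 + 1 + 4 = 9.

9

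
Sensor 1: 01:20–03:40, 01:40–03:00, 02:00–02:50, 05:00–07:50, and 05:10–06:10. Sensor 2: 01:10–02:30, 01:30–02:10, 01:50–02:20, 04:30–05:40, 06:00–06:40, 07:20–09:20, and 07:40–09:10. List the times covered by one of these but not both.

01:10–01:20, 02:30–03:40, 04:30–05:00, 05:40–06:00, 06:40–07:20, 07:50–09:20

First set merges to 01:20–03:40, 05:00–07:50.
Second set merges to 01:10–02:30, 04:30–05:40, 06:00–06:40, 07:20–09:20.
A but not B: 02:30–03:40, 05:40–06:00, 06:40–07:20.
B but not A: 01:10–01:20, 04:30–05:00, 07:50–09:20.
Combining gives A △ B.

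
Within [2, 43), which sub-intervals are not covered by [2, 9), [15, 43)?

[9, 15)

After merging, the occupied span is [2, 9), [15, 43).
Uncovered inside [2, 43): [9, 15).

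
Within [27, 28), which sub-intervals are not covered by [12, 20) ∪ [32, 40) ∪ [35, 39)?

The merged coverage is [12, 20), [32, 40).
Gaps within [27, 28): [27, 28).

[27, 28)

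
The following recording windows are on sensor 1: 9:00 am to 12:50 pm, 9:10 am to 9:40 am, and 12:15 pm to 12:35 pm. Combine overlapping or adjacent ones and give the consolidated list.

9:00 am–12:50 pm

9:10 am–9:40 am overlaps/touches 9:00 am–12:50 pm → extend to 9:00 am–12:50 pm.
12:15 pm–12:35 pm overlaps/touches 9:00 am–12:50 pm → extend to 9:00 am–12:50 pm.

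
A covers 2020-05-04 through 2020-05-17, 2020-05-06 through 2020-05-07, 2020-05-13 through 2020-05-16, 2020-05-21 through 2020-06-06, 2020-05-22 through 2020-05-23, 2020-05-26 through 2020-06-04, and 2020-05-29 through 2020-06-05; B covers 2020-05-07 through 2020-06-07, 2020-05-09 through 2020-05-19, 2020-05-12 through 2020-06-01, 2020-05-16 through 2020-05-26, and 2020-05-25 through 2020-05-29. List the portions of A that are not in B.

Merge the first list: 2020-05-04 through 2020-05-17, 2020-05-21 through 2020-06-06.
Merge the second list: 2020-05-07 through 2020-06-07.
2020-05-04 through 2020-05-17 with B removed leaves 2020-05-04 through 2020-05-06.
2020-05-21 through 2020-06-06 lies entirely inside B → drops out.

2020-05-04 through 2020-05-06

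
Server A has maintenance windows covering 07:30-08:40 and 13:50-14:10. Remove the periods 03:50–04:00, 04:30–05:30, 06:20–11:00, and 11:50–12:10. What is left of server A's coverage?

07:30-08:40: entirely removed.
13:50-14:10: nothing removed.

13:50-14:10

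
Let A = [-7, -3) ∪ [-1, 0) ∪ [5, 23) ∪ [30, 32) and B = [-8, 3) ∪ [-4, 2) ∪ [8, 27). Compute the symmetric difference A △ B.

[-8, -7) ∪ [-3, -1) ∪ [0, 3) ∪ [5, 8) ∪ [23, 27) ∪ [30, 32)

Second set merges to [-8, 3), [8, 27).
A but not B: [5, 8), [30, 32).
B but not A: [-8, -7), [-3, -1), [0, 3), [23, 27).
Combining gives A △ B.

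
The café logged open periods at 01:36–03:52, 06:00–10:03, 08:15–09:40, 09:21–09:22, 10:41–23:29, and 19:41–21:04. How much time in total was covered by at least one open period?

19 h 7 min

Merged: 01:36–03:52, 06:00–10:03, 10:41–23:29.
Lengths: 2 h 16 min + 4 h 3 min + 12 h 48 min = 19 h 7 min.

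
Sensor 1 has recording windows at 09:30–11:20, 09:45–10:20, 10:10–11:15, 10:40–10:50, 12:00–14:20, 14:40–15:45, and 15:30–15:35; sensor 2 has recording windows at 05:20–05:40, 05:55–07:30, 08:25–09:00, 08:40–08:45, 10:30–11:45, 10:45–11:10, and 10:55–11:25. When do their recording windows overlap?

Merge the first list: 09:30-11:20, 12:00-14:20, 14:40-15:45.
Merge the second list: 05:20-05:40, 05:55-07:30, 08:25-09:00, 10:30-11:45.
09:30-11:20 meets the second set on 10:30-11:20.
12:00-14:20: no overlap with the second set.
14:40-15:45: no overlap with the second set.

10:30-11:20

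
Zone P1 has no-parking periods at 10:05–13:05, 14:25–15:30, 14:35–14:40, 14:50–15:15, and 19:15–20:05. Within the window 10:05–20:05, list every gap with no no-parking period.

13:05-14:25, 15:30-19:15

Covered (merged): 10:05-13:05, 14:25-15:30, 19:15-20:05.
Complement within 10:05-20:05: 13:05-14:25, 15:30-19:15.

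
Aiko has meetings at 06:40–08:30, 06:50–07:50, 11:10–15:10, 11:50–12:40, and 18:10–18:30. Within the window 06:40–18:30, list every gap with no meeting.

Covered (merged): 06:40–08:30, 11:10–15:10, 18:10–18:30.
Gaps within 06:40–18:30: 08:30–11:10, 15:10–18:10.

08:30–11:10, 15:10–18:10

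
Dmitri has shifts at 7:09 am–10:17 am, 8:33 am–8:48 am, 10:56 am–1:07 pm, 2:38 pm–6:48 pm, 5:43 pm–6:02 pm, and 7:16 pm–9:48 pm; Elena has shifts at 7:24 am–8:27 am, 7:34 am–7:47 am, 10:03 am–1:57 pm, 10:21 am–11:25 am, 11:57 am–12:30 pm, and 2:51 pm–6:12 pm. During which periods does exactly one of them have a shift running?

First set merges to 7:09 am-10:17 am, 10:56 am-1:07 pm, 2:38 pm-6:48 pm, 7:16 pm-9:48 pm.
Second set merges to 7:24 am-8:27 am, 10:03 am-1:57 pm, 2:51 pm-6:12 pm.
A \ B = 7:09 am-7:24 am, 8:27 am-10:03 am, 2:38 pm-2:51 pm, 6:12 pm-6:48 pm, 7:16 pm-9:48 pm.
B \ A = 10:17 am-10:56 am, 1:07 pm-1:57 pm.
Union of the two gives the symmetric difference.

7:09 am-7:24 am, 8:27 am-10:03 am, 10:17 am-10:56 am, 1:07 pm-1:57 pm, 2:38 pm-2:51 pm, 6:12 pm-6:48 pm, 7:16 pm-9:48 pm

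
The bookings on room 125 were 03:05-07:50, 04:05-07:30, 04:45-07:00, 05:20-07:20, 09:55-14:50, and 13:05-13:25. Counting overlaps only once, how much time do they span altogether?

9 h 40 min

Merged: 03:05–07:50, 09:55–14:50.
Lengths: 4 h 45 min + 4 h 55 min = 9 h 40 min.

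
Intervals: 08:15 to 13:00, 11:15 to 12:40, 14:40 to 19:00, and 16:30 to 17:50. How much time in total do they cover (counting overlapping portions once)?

Merged: 08:15–13:00, 14:40–19:00.
Lengths: 4 h 45 min + 4 h 20 min = 9 h 5 min.

9 h 5 min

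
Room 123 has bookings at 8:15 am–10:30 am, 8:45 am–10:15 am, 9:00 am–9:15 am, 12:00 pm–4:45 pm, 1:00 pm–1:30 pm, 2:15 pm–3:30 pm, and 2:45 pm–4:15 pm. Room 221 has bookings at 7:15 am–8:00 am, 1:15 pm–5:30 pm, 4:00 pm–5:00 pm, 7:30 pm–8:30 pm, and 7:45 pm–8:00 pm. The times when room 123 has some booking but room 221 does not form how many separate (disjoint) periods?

2

First set merges to 8:15 am–10:30 am, 12:00 pm–4:45 pm.
Second set merges to 7:15 am–8:00 am, 1:15 pm–5:30 pm, 7:30 pm–8:30 pm.
A \ B = 8:15 am–10:30 am, 12:00 pm–1:15 pm.
That is 2 disjoint pieces.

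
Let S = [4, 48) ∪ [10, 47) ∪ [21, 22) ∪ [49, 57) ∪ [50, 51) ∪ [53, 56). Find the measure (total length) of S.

Merged: [4, 48), [49, 57).
Lengths: 44 + 8 = 52.

52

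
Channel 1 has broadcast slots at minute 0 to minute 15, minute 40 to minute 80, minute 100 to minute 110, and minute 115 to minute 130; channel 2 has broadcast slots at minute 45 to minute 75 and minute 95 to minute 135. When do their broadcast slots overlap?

minute 45 to minute 75, minute 100 to minute 110, minute 115 to minute 130

minute 0 to minute 15: no overlap with the second set.
minute 40 to minute 80 meets the second set on minute 45 to minute 75.
minute 100 to minute 110 meets the second set on minute 100 to minute 110.
minute 115 to minute 130 meets the second set on minute 115 to minute 130.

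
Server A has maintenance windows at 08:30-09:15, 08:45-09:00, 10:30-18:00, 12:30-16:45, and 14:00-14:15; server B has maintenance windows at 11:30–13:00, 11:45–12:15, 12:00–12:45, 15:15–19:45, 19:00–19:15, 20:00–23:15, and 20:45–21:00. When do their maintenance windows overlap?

First set merges to 08:30–09:15, 10:30–18:00.
Second set merges to 11:30–13:00, 15:15–19:45, 20:00–23:15.
08:30–09:15: no overlap with the second set.
10:30–18:00 meets the second set on 11:30–13:00, 15:15–18:00.

11:30–13:00, 15:15–18:00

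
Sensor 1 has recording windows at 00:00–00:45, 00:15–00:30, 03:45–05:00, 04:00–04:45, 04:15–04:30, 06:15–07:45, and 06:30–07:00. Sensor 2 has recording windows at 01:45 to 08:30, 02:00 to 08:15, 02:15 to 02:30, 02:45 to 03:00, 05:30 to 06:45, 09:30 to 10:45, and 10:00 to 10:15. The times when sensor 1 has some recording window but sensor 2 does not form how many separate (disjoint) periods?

1

A, merged: 00:00-00:45, 03:45-05:00, 06:15-07:45.
B, merged: 01:45-08:30, 09:30-10:45.
A \ B = 00:00-00:45.
That is 1 disjoint piece.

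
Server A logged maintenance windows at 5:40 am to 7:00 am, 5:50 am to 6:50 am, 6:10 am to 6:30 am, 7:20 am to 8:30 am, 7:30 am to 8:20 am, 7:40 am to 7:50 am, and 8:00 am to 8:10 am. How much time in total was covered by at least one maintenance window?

Merged: 5:40 am-7:00 am, 7:20 am-8:30 am.
Lengths: 1 h 20 min + 1 h 10 min = 2 h 30 min.

2 h 30 min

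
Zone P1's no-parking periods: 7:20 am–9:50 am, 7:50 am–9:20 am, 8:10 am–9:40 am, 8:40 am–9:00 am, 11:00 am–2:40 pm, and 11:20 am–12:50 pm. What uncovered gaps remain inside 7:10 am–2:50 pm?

The merged coverage is 7:20 am–9:50 am, 11:00 am–2:40 pm.
Complement within 7:10 am–2:50 pm: 7:10 am–7:20 am, 9:50 am–11:00 am, 2:40 pm–2:50 pm.

7:10 am–7:20 am, 9:50 am–11:00 am, 2:40 pm–2:50 pm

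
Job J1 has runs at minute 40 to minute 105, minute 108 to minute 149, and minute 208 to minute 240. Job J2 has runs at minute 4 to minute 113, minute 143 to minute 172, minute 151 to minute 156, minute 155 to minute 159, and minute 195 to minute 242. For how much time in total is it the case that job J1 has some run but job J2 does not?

Merge the second list: minute 4 to minute 113, minute 143 to minute 172, minute 195 to minute 242.
A \ B = minute 113 to minute 143.
Total: 30 minutes.

30 minutes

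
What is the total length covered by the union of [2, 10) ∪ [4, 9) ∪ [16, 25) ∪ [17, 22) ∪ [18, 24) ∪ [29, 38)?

26

Merged: [2, 10), [16, 25), [29, 38).
Lengths: 8 + 9 + 9 = 26.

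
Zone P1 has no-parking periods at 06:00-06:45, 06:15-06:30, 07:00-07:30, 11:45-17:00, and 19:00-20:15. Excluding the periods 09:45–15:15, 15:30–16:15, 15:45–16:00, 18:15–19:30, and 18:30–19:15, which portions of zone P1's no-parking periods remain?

06:00–06:45, 07:00–07:30, 15:15–15:30, 16:15–17:00, 19:30–20:15

First set merges to 06:00–06:45, 07:00–07:30, 11:45–17:00, 19:00–20:15.
Second set merges to 09:45–15:15, 15:30–16:15, 18:15–19:30.
06:00–06:45 is untouched.
07:00–07:30 is untouched.
11:45–17:00 with B removed leaves 15:15–15:30, 16:15–17:00.
19:00–20:15 with B removed leaves 19:30–20:15.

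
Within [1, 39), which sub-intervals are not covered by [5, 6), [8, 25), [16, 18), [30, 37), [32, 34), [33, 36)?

The merged coverage is [5, 6), [8, 25), [30, 37).
Gaps within [1, 39): [1, 5), [6, 8), [25, 30), [37, 39).

[1, 5) ∪ [6, 8) ∪ [25, 30) ∪ [37, 39)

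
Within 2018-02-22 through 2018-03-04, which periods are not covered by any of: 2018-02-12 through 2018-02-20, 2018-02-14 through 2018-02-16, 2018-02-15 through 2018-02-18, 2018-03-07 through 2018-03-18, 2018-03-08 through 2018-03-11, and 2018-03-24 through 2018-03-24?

Covered (merged): 2018-02-12 through 2018-02-20, 2018-03-07 through 2018-03-18, 2018-03-24 through 2018-03-24.
Complement within 2018-02-22 through 2018-03-04: 2018-02-22 through 2018-03-04.

2018-02-22 through 2018-03-04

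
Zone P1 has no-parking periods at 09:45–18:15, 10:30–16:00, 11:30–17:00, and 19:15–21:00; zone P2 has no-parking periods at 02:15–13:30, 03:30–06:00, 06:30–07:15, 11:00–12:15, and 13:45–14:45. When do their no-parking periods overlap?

09:45–13:30, 13:45–14:45

First set merges to 09:45–18:15, 19:15–21:00.
Second set merges to 02:15–13:30, 13:45–14:45.
09:45–18:15 meets the second set on 09:45–13:30, 13:45–14:45.
19:15–21:00: no overlap with the second set.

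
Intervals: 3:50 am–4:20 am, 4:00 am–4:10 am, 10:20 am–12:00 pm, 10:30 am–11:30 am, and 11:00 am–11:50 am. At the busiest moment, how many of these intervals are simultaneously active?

3

Walk the sorted start/end points keeping a running depth.
The depth first hits 3 at 11:00 am.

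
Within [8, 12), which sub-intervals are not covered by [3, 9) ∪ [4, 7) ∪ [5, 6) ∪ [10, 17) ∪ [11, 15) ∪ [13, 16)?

Covered (merged): [3, 9), [10, 17).
Gaps within [8, 12): [9, 10).

[9, 10)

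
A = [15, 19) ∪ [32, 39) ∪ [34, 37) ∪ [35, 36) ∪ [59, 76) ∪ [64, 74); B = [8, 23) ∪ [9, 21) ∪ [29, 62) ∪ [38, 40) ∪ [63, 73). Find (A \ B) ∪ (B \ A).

[8, 15) ∪ [19, 23) ∪ [29, 32) ∪ [39, 59) ∪ [62, 63) ∪ [73, 76)

Merge the first list: [15, 19), [32, 39), [59, 76).
Merge the second list: [8, 23), [29, 62), [63, 73).
A but not B: [62, 63), [73, 76).
B but not A: [8, 15), [19, 23), [29, 32), [39, 59).
Combining gives A △ B.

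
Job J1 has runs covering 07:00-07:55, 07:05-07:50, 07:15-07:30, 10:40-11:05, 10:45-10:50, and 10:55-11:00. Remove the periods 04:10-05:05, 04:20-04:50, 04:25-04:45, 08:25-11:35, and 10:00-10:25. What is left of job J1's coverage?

A, merged: 07:00–07:55, 10:40–11:05.
B, merged: 04:10–05:05, 08:25–11:35.
07:00–07:55: nothing removed.
10:40–11:05: entirely removed.

07:00–07:55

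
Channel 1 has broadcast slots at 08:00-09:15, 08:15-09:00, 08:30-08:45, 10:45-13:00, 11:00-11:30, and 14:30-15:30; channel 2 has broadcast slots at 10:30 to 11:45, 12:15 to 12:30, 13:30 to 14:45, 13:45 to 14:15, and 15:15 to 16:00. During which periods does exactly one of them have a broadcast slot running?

A, merged: 08:00–09:15, 10:45–13:00, 14:30–15:30.
B, merged: 10:30–11:45, 12:15–12:30, 13:30–14:45, 15:15–16:00.
Only in the first: 08:00–09:15, 11:45–12:15, 12:30–13:00, 14:45–15:15.
Only in the second: 10:30–10:45, 13:30–14:30, 15:30–16:00.
Together these are the periods covered by exactly one.

08:00–09:15, 10:30–10:45, 11:45–12:15, 12:30–13:00, 13:30–14:30, 14:45–15:15, 15:30–16:00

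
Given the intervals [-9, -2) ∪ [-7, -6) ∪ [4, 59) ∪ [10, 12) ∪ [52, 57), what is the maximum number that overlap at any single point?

Walk the sorted start/end points keeping a running depth.
The depth first hits 2 at -7.

2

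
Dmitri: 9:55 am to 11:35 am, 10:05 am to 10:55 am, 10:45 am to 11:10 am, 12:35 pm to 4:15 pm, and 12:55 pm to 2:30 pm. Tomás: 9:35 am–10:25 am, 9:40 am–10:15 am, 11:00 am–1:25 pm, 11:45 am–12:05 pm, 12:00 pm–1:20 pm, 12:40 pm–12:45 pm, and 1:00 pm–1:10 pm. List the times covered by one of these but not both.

9:35 am–9:55 am, 10:25 am–11:00 am, 11:35 am–12:35 pm, 1:25 pm–4:15 pm

A, merged: 9:55 am–11:35 am, 12:35 pm–4:15 pm.
B, merged: 9:35 am–10:25 am, 11:00 am–1:25 pm.
A but not B: 10:25 am–11:00 am, 1:25 pm–4:15 pm.
B but not A: 9:35 am–9:55 am, 11:35 am–12:35 pm.
Combining gives A △ B.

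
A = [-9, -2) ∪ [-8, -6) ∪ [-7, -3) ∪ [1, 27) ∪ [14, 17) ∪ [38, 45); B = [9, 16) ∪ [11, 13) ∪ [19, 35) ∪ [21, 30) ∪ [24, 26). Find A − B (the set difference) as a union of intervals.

Merge the first list: [-9, -2), [1, 27), [38, 45).
Merge the second list: [9, 16), [19, 35).
[-9, -2): no B overlap → unchanged.
[1, 27) minus B → [1, 9), [16, 19).
[38, 45): no B overlap → unchanged.

[-9, -2) ∪ [1, 9) ∪ [16, 19) ∪ [38, 45)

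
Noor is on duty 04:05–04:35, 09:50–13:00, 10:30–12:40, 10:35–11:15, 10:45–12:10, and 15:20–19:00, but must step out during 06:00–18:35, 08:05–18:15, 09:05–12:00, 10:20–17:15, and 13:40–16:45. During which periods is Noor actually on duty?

04:05–04:35, 18:35–19:00

Merge the first list: 04:05–04:35, 09:50–13:00, 15:20–19:00.
Merge the second list: 06:00–18:35.
04:05–04:35 is untouched.
09:50–13:00 lies entirely inside B → drops out.
15:20–19:00 with B removed leaves 18:35–19:00.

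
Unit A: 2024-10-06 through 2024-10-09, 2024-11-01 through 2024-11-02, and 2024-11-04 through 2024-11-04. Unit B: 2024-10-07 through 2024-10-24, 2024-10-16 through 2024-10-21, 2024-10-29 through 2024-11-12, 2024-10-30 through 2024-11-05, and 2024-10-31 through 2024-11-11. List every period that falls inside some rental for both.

2024-10-07 through 2024-10-09, 2024-11-01 through 2024-11-02, 2024-11-04 through 2024-11-04

Second set merges to 2024-10-07 through 2024-10-24, 2024-10-29 through 2024-11-12.
2024-10-06 through 2024-10-09 overlaps B on 2024-10-07 through 2024-10-09.
2024-11-01 through 2024-11-02 overlaps B on 2024-11-01 through 2024-11-02.
2024-11-04 through 2024-11-04 overlaps B on 2024-11-04 through 2024-11-04.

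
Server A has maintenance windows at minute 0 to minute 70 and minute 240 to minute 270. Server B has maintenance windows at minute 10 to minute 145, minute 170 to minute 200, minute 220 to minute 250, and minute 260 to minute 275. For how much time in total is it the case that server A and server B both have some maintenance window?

80 minutes

A ∩ B = minute 10 to minute 70, minute 240 to minute 250, minute 260 to minute 270.
Total: 60 minutes + 10 minutes + 10 minutes = 80 minutes.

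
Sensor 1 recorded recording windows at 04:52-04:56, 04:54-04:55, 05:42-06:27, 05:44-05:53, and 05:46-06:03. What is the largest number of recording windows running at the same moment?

3

Walk the sorted start/end points keeping a running depth.
The depth first hits 3 at 05:46.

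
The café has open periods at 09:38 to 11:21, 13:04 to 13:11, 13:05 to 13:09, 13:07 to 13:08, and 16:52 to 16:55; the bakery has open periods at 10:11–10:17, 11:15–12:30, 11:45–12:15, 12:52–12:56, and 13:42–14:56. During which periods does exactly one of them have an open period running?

A, merged: 09:38–11:21, 13:04–13:11, 16:52–16:55.
B, merged: 10:11–10:17, 11:15–12:30, 12:52–12:56, 13:42–14:56.
A but not B: 09:38–10:11, 10:17–11:15, 13:04–13:11, 16:52–16:55.
B but not A: 11:21–12:30, 12:52–12:56, 13:42–14:56.
Combining gives A △ B.

09:38–10:11, 10:17–11:15, 11:21–12:30, 12:52–12:56, 13:04–13:11, 13:42–14:56, 16:52–16:55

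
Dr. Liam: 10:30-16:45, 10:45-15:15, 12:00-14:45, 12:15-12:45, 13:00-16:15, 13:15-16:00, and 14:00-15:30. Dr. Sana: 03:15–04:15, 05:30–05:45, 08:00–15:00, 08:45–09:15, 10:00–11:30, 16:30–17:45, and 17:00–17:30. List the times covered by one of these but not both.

03:15-04:15, 05:30-05:45, 08:00-10:30, 15:00-16:30, 16:45-17:45

A, merged: 10:30-16:45.
B, merged: 03:15-04:15, 05:30-05:45, 08:00-15:00, 16:30-17:45.
A but not B: 15:00-16:30.
B but not A: 03:15-04:15, 05:30-05:45, 08:00-10:30, 16:45-17:45.
Combining gives A △ B.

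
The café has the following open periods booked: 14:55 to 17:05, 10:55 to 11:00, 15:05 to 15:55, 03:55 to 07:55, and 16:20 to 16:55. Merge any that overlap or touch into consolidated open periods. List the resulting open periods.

Sort by start: 03:55-07:55, 10:55-11:00, 14:55-17:05, 15:05-15:55, 16:20-16:55.
10:55-11:00 is disjoint → start new block.
14:55-17:05 is disjoint → start new block.
15:05-15:55 overlaps/touches 14:55-17:05 → extend to 14:55-17:05.
16:20-16:55 overlaps/touches 14:55-17:05 → extend to 14:55-17:05.

03:55-07:55, 10:55-11:00, 14:55-17:05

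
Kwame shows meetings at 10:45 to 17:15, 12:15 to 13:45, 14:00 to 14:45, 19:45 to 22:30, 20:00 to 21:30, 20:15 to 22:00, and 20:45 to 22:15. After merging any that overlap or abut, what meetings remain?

12:15–13:45 overlaps/touches 10:45–17:15 → extend to 10:45–17:15.
14:00–14:45 overlaps/touches 10:45–17:15 → extend to 10:45–17:15.
19:45–22:30 is disjoint → start new block.
20:00–21:30 overlaps/touches 19:45–22:30 → extend to 19:45–22:30.
20:15–22:00 overlaps/touches 19:45–22:30 → extend to 19:45–22:30.
20:45–22:15 overlaps/touches 19:45–22:30 → extend to 19:45–22:30.

10:45–17:15, 19:45–22:30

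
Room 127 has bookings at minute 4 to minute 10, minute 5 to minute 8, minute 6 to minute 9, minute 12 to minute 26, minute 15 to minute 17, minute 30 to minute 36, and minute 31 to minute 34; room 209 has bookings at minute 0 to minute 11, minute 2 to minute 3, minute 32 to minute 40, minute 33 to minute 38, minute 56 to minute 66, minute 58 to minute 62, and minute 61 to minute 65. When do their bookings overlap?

Merge the first list: minute 4 to minute 10, minute 12 to minute 26, minute 30 to minute 36.
Merge the second list: minute 0 to minute 11, minute 32 to minute 40, minute 56 to minute 66.
minute 4 to minute 10 overlaps B on minute 4 to minute 10.
minute 12 to minute 26 falls entirely outside B.
minute 30 to minute 36 overlaps B on minute 32 to minute 36.

minute 4 to minute 10, minute 32 to minute 36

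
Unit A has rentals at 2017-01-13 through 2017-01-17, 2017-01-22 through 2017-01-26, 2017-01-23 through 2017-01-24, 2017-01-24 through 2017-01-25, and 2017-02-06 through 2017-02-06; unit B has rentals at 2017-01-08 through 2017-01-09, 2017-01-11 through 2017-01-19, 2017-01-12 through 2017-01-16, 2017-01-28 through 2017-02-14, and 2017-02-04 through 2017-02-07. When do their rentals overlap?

2017-01-13 through 2017-01-17, 2017-02-06 through 2017-02-06

Merge the first list: 2017-01-13 through 2017-01-17, 2017-01-22 through 2017-01-26, 2017-02-06 through 2017-02-06.
Merge the second list: 2017-01-08 through 2017-01-09, 2017-01-11 through 2017-01-19, 2017-01-28 through 2017-02-14.
2017-01-13 through 2017-01-17 overlaps B on 2017-01-13 through 2017-01-17.
2017-01-22 through 2017-01-26 falls entirely outside B.
2017-02-06 through 2017-02-06 overlaps B on 2017-02-06 through 2017-02-06.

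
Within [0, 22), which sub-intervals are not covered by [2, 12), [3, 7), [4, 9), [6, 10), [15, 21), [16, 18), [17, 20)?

[0, 2) ∪ [12, 15) ∪ [21, 22)

After merging, the occupied span is [2, 12), [15, 21).
Gaps within [0, 22): [0, 2), [12, 15), [21, 22).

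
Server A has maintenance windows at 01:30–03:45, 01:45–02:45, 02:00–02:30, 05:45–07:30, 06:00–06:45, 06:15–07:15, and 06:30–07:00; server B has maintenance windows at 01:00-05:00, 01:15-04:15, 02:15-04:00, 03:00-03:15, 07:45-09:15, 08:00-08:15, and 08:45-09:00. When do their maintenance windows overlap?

A, merged: 01:30–03:45, 05:45–07:30.
B, merged: 01:00–05:00, 07:45–09:15.
01:30–03:45 overlaps B on 01:30–03:45.
05:45–07:30 falls entirely outside B.

01:30–03:45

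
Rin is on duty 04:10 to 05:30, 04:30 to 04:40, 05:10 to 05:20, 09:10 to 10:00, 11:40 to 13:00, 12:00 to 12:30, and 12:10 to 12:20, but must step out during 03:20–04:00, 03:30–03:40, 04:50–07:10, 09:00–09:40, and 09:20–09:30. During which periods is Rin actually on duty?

04:10-04:50, 09:40-10:00, 11:40-13:00

A, merged: 04:10-05:30, 09:10-10:00, 11:40-13:00.
B, merged: 03:20-04:00, 04:50-07:10, 09:00-09:40.
04:10-05:30 \ B = 04:10-04:50.
09:10-10:00 \ B = 09:40-10:00.
11:40-13:00: nothing removed.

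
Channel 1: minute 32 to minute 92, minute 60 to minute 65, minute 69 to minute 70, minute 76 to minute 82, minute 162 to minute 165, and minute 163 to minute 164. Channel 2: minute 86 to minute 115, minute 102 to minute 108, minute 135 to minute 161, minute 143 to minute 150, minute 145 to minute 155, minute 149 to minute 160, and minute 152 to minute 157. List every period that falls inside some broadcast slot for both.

Merge the first list: minute 32 to minute 92, minute 162 to minute 165.
Merge the second list: minute 86 to minute 115, minute 135 to minute 161.
minute 32 to minute 92 meets the second set on minute 86 to minute 92.
minute 162 to minute 165: no overlap with the second set.

minute 86 to minute 92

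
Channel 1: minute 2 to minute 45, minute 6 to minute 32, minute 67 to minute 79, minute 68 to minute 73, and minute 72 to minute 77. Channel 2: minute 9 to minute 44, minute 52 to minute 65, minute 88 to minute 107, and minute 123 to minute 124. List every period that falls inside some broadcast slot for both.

minute 9 to minute 44

A, merged: minute 2 to minute 45, minute 67 to minute 79.
minute 2 to minute 45 overlaps B on minute 9 to minute 44.
minute 67 to minute 79 falls entirely outside B.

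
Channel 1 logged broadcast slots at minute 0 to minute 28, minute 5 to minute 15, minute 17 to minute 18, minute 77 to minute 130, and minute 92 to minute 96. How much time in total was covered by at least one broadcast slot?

81 minutes

Merged: minute 0 to minute 28, minute 77 to minute 130.
Lengths: 28 minutes + 53 minutes = 81 minutes.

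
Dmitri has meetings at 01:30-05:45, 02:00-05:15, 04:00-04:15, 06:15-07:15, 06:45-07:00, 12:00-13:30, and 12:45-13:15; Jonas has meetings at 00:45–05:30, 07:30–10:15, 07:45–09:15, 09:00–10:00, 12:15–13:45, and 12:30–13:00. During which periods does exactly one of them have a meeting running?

00:45–01:30, 05:30–05:45, 06:15–07:15, 07:30–10:15, 12:00–12:15, 13:30–13:45

A, merged: 01:30–05:45, 06:15–07:15, 12:00–13:30.
B, merged: 00:45–05:30, 07:30–10:15, 12:15–13:45.
A \ B = 05:30–05:45, 06:15–07:15, 12:00–12:15.
B \ A = 00:45–01:30, 07:30–10:15, 13:30–13:45.
Union of the two gives the symmetric difference.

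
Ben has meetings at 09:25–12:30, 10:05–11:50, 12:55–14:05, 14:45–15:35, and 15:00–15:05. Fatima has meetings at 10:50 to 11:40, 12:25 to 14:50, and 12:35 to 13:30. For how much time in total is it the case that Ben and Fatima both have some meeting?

First set merges to 09:25-12:30, 12:55-14:05, 14:45-15:35.
Second set merges to 10:50-11:40, 12:25-14:50.
A ∩ B = 10:50-11:40, 12:25-12:30, 12:55-14:05, 14:45-14:50.
Total: 50 min + 5 min + 1 h 10 min + 5 min = 2 h 10 min.

2 h 10 min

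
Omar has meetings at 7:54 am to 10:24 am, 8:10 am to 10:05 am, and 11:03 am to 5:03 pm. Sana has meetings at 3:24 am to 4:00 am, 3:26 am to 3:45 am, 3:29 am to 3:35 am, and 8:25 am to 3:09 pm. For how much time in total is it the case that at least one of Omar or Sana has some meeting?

First set merges to 7:54 am-10:24 am, 11:03 am-5:03 pm.
Second set merges to 3:24 am-4:00 am, 8:25 am-3:09 pm.
A ∪ B = 3:24 am-4:00 am, 7:54 am-5:03 pm.
Total: 36 min + 9 h 9 min = 9 h 45 min.

9 h 45 min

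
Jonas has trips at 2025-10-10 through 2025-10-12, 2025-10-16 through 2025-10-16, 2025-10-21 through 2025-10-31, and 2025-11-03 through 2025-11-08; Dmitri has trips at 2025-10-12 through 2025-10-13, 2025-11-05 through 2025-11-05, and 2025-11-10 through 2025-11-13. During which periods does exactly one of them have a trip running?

2025-10-10 through 2025-10-11, 2025-10-13 through 2025-10-13, 2025-10-16 through 2025-10-16, 2025-10-21 through 2025-10-31, 2025-11-03 through 2025-11-04, 2025-11-06 through 2025-11-08, 2025-11-10 through 2025-11-13

Only in the first: 2025-10-10 through 2025-10-11, 2025-10-16 through 2025-10-16, 2025-10-21 through 2025-10-31, 2025-11-03 through 2025-11-04, 2025-11-06 through 2025-11-08.
Only in the second: 2025-10-13 through 2025-10-13, 2025-11-10 through 2025-11-13.
Together these are the periods covered by exactly one.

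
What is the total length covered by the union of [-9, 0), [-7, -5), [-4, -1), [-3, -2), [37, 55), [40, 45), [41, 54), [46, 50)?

Merged: [-9, 0), [37, 55).
Lengths: 9 + 18 = 27.

27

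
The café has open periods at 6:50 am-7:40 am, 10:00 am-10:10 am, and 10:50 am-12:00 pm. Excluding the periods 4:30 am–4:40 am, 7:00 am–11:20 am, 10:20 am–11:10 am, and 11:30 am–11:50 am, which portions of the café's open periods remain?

B, merged: 4:30 am–4:40 am, 7:00 am–11:20 am, 11:30 am–11:50 am.
6:50 am–7:40 am minus B → 6:50 am–7:00 am.
10:00 am–10:10 am: fully covered by B → removed.
10:50 am–12:00 pm minus B → 11:20 am–11:30 am, 11:50 am–12:00 pm.

6:50 am–7:00 am, 11:20 am–11:30 am, 11:50 am–12:00 pm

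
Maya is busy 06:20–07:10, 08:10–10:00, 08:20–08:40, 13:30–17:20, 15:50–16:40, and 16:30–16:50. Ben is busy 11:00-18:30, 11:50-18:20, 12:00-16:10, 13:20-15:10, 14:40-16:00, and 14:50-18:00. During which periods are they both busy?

First set merges to 06:20–07:10, 08:10–10:00, 13:30–17:20.
Second set merges to 11:00–18:30.
06:20–07:10 meets no B interval.
08:10–10:00 meets no B interval.
13:30–17:20 ∩ B → 13:30–17:20.

13:30–17:20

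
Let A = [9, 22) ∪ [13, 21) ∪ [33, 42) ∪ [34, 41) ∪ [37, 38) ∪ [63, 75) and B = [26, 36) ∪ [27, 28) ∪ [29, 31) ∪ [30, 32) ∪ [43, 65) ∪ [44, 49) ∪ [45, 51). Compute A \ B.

First set merges to [9, 22), [33, 42), [63, 75).
Second set merges to [26, 36), [43, 65).
[9, 22): nothing removed.
[33, 42) \ B = [36, 42).
[63, 75) \ B = [65, 75).

[9, 22) ∪ [36, 42) ∪ [65, 75)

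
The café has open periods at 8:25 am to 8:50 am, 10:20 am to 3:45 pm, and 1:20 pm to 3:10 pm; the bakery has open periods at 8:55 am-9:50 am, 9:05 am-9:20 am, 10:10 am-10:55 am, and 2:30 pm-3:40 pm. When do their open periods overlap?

First set merges to 8:25 am–8:50 am, 10:20 am–3:45 pm.
Second set merges to 8:55 am–9:50 am, 10:10 am–10:55 am, 2:30 pm–3:40 pm.
8:25 am–8:50 am falls entirely outside B.
10:20 am–3:45 pm overlaps B on 10:20 am–10:55 am, 2:30 pm–3:40 pm.

10:20 am–10:55 am, 2:30 pm–3:40 pm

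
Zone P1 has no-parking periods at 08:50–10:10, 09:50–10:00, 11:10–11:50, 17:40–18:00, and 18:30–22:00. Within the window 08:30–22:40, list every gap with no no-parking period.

08:30–08:50, 10:10–11:10, 11:50–17:40, 18:00–18:30, 22:00–22:40

Covered (merged): 08:50–10:10, 11:10–11:50, 17:40–18:00, 18:30–22:00.
Gaps within 08:30–22:40: 08:30–08:50, 10:10–11:10, 11:50–17:40, 18:00–18:30, 22:00–22:40.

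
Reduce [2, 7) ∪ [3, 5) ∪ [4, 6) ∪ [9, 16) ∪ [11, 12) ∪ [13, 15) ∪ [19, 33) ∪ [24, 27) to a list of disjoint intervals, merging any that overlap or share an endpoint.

[2, 7) ∪ [9, 16) ∪ [19, 33)

[3, 5) overlaps/touches [2, 7) → extend to [2, 7).
[4, 6) overlaps/touches [2, 7) → extend to [2, 7).
[9, 16) is disjoint → start new block.
[11, 12) overlaps/touches [9, 16) → extend to [9, 16).
[13, 15) overlaps/touches [9, 16) → extend to [9, 16).
[19, 33) is disjoint → start new block.
[24, 27) overlaps/touches [19, 33) → extend to [19, 33).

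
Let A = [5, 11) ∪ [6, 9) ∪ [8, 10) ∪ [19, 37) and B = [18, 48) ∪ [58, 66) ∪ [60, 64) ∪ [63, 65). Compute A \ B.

First set merges to [5, 11), [19, 37).
Second set merges to [18, 48), [58, 66).
[5, 11) is untouched.
[19, 37) lies entirely inside B → drops out.

[5, 11)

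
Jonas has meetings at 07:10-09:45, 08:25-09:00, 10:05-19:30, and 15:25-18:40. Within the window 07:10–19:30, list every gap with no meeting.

Covered (merged): 07:10–09:45, 10:05–19:30.
Complement within 07:10–19:30: 09:45–10:05.

09:45–10:05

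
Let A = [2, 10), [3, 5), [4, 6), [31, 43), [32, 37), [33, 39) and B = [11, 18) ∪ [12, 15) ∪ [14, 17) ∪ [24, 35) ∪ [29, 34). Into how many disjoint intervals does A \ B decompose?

2

A, merged: [2, 10), [31, 43).
B, merged: [11, 18), [24, 35).
A \ B = [2, 10), [35, 43).
That is 2 disjoint pieces.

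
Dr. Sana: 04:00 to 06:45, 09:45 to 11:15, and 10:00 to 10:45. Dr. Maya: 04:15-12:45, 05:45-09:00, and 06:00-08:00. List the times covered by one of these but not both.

04:00–04:15, 06:45–09:45, 11:15–12:45

First set merges to 04:00–06:45, 09:45–11:15.
Second set merges to 04:15–12:45.
A \ B = 04:00–04:15.
B \ A = 06:45–09:45, 11:15–12:45.
Union of the two gives the symmetric difference.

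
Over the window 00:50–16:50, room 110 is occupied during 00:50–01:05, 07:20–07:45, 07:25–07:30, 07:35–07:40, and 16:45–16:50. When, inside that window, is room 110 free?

Covered (merged): 00:50-01:05, 07:20-07:45, 16:45-16:50.
Complement within 00:50-16:50: 01:05-07:20, 07:45-16:45.

01:05-07:20, 07:45-16:45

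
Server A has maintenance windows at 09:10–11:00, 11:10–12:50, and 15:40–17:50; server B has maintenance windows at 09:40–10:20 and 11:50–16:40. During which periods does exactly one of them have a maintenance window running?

09:10-09:40, 10:20-11:00, 11:10-11:50, 12:50-15:40, 16:40-17:50

A but not B: 09:10-09:40, 10:20-11:00, 11:10-11:50, 16:40-17:50.
B but not A: 12:50-15:40.
Combining gives A △ B.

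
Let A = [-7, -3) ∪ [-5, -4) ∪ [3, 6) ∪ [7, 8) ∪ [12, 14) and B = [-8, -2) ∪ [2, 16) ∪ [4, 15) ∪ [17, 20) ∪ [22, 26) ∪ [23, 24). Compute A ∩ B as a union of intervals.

[-7, -3) ∪ [3, 6) ∪ [7, 8) ∪ [12, 14)

A, merged: [-7, -3), [3, 6), [7, 8), [12, 14).
B, merged: [-8, -2), [2, 16), [17, 20), [22, 26).
[-7, -3) ∩ B → [-7, -3).
[3, 6) ∩ B → [3, 6).
[7, 8) ∩ B → [7, 8).
[12, 14) ∩ B → [12, 14).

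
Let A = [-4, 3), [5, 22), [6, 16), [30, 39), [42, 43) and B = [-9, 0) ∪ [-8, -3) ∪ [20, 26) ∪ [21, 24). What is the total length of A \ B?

28

First set merges to [-4, 3), [5, 22), [30, 39), [42, 43).
Second set merges to [-9, 0), [20, 26).
A \ B = [0, 3), [5, 20), [30, 39), [42, 43).
Total: 3 + 15 + 9 + 1 = 28.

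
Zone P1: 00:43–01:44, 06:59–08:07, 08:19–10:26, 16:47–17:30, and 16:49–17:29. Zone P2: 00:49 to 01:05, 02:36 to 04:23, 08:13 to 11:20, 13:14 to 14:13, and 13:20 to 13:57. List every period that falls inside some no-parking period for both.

First set merges to 00:43–01:44, 06:59–08:07, 08:19–10:26, 16:47–17:30.
Second set merges to 00:49–01:05, 02:36–04:23, 08:13–11:20, 13:14–14:13.
00:43–01:44 ∩ B → 00:49–01:05.
06:59–08:07 meets no B interval.
08:19–10:26 ∩ B → 08:19–10:26.
16:47–17:30 meets no B interval.

00:49–01:05, 08:19–10:26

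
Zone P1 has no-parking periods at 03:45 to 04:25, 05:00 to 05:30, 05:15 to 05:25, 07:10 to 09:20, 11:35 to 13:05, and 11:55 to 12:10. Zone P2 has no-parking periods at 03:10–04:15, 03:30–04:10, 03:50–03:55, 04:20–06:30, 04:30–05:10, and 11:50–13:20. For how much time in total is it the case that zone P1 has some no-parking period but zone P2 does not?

2 h 30 min

First set merges to 03:45–04:25, 05:00–05:30, 07:10–09:20, 11:35–13:05.
Second set merges to 03:10–04:15, 04:20–06:30, 11:50–13:20.
A \ B = 04:15–04:20, 07:10–09:20, 11:35–11:50.
Total: 5 min + 2 h 10 min + 15 min = 2 h 30 min.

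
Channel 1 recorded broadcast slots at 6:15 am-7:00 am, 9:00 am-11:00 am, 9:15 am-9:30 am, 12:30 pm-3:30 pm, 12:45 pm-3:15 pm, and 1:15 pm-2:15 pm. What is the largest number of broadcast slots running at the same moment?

At 1:15 pm, 3 of the intervals are simultaneously active.
No point has more.

3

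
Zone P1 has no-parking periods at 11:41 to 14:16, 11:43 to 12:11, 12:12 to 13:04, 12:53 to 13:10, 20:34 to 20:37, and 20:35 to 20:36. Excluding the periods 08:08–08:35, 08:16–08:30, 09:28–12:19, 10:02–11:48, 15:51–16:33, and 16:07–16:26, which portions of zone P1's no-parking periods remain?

12:19–14:16, 20:34–20:37

First set merges to 11:41–14:16, 20:34–20:37.
Second set merges to 08:08–08:35, 09:28–12:19, 15:51–16:33.
11:41–14:16 with B removed leaves 12:19–14:16.
20:34–20:37 is untouched.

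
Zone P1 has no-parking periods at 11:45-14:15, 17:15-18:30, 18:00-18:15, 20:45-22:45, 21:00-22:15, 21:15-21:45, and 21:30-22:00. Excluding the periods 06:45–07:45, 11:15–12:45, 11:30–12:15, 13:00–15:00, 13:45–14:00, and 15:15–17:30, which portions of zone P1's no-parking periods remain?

12:45-13:00, 17:30-18:30, 20:45-22:45

Merge the first list: 11:45-14:15, 17:15-18:30, 20:45-22:45.
Merge the second list: 06:45-07:45, 11:15-12:45, 13:00-15:00, 15:15-17:30.
11:45-14:15 with B removed leaves 12:45-13:00.
17:15-18:30 with B removed leaves 17:30-18:30.
20:45-22:45 is untouched.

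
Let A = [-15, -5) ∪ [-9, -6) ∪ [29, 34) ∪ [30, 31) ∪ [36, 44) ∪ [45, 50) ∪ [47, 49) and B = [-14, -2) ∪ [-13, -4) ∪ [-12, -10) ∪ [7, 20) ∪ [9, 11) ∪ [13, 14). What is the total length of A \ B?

A, merged: [-15, -5), [29, 34), [36, 44), [45, 50).
B, merged: [-14, -2), [7, 20).
A \ B = [-15, -14), [29, 34), [36, 44), [45, 50).
Total: 1 + 5 + 8 + 5 = 19.

19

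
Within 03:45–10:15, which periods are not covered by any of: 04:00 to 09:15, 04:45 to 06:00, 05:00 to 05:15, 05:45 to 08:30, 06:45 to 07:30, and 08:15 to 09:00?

03:45-04:00, 09:15-10:15

After merging, the occupied span is 04:00-09:15.
Complement within 03:45-10:15: 03:45-04:00, 09:15-10:15.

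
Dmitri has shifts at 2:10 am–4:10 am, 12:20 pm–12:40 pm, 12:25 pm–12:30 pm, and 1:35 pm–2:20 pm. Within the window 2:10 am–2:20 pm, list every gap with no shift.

After merging, the occupied span is 2:10 am–4:10 am, 12:20 pm–12:40 pm, 1:35 pm–2:20 pm.
Complement within 2:10 am–2:20 pm: 4:10 am–12:20 pm, 12:40 pm–1:35 pm.

4:10 am–12:20 pm, 12:40 pm–1:35 pm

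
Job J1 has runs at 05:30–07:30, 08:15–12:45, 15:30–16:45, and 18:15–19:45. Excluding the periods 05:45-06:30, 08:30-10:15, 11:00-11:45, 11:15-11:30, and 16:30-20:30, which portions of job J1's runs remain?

B, merged: 05:45-06:30, 08:30-10:15, 11:00-11:45, 16:30-20:30.
05:30-07:30 with B removed leaves 05:30-05:45, 06:30-07:30.
08:15-12:45 with B removed leaves 08:15-08:30, 10:15-11:00, 11:45-12:45.
15:30-16:45 with B removed leaves 15:30-16:30.
18:15-19:45 lies entirely inside B → drops out.

05:30-05:45, 06:30-07:30, 08:15-08:30, 10:15-11:00, 11:45-12:45, 15:30-16:30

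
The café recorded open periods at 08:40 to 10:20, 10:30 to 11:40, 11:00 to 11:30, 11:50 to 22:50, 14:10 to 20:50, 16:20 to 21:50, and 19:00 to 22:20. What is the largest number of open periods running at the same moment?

Walk the sorted start/end points keeping a running depth.
The depth first hits 4 at 19:00.

4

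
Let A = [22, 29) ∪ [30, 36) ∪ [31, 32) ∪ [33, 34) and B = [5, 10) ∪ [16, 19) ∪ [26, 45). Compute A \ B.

[22, 26)

A, merged: [22, 29), [30, 36).
[22, 29) \ B = [22, 26).
[30, 36): entirely removed.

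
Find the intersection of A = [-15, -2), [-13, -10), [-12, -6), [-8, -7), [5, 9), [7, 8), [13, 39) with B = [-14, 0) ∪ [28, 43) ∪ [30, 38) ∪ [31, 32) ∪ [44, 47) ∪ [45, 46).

[-14, -2) ∪ [28, 39)

A, merged: [-15, -2), [5, 9), [13, 39).
B, merged: [-14, 0), [28, 43), [44, 47).
[-15, -2) overlaps B on [-14, -2).
[5, 9) falls entirely outside B.
[13, 39) overlaps B on [28, 39).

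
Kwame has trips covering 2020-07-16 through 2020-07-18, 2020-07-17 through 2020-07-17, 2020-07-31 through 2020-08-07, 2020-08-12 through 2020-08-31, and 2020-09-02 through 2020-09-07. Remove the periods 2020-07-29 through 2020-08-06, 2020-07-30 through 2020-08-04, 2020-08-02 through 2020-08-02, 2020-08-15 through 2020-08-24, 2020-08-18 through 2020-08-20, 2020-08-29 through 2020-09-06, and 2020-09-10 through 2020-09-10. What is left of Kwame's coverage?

Merge the first list: 2020-07-16 through 2020-07-18, 2020-07-31 through 2020-08-07, 2020-08-12 through 2020-08-31, 2020-09-02 through 2020-09-07.
Merge the second list: 2020-07-29 through 2020-08-06, 2020-08-15 through 2020-08-24, 2020-08-29 through 2020-09-06, 2020-09-10 through 2020-09-10.
2020-07-16 through 2020-07-18 is untouched.
2020-07-31 through 2020-08-07 with B removed leaves 2020-08-07 through 2020-08-07.
2020-08-12 through 2020-08-31 with B removed leaves 2020-08-12 through 2020-08-14, 2020-08-25 through 2020-08-28.
2020-09-02 through 2020-09-07 with B removed leaves 2020-09-07 through 2020-09-07.

2020-07-16 through 2020-07-18, 2020-08-07 through 2020-08-07, 2020-08-12 through 2020-08-14, 2020-08-25 through 2020-08-28, 2020-09-07 through 2020-09-07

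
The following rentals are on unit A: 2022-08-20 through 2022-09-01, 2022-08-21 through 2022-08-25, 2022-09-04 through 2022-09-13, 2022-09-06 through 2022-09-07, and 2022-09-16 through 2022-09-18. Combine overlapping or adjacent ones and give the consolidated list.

2022-08-21 through 2022-08-25 overlaps/touches 2022-08-20 through 2022-09-01 → extend to 2022-08-20 through 2022-09-01.
2022-09-04 through 2022-09-13 is disjoint → start new block.
2022-09-06 through 2022-09-07 overlaps/touches 2022-09-04 through 2022-09-13 → extend to 2022-09-04 through 2022-09-13.
2022-09-16 through 2022-09-18 is disjoint → start new block.

2022-08-20 through 2022-09-01, 2022-09-04 through 2022-09-13, 2022-09-16 through 2022-09-18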